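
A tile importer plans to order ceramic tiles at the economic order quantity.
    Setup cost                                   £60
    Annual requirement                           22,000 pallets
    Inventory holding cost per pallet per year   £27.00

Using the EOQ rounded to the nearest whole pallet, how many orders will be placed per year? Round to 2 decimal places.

EOQ = √(2DS/H) = √(2 × 22,000 × 60 / 27)
    = √(97,777.78) ≈ 312.69 → Q = 313
N = D/Q = 22,000/313 ≈ 70.288 orders/yr

70.29 orders per year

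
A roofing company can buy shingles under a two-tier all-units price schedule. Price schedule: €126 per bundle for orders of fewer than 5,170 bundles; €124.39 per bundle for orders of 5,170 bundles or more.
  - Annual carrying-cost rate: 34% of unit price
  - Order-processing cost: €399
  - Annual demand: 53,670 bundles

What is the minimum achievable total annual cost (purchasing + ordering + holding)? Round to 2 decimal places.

H₁ = 34%×€126 = €42.8400;  H₂ = 34%×€124.39 = €42.2926
EOQ₁ = √(2×53,670×399/42.8400) = 999.87  (< 5,170, feasible at tier 1)
EOQ₂ = √(2×53,670×399/42.2926) = 1,006.32  (< 5,170 → use Q = 5,170 at tier-2 price)
TC(tier 1 (EOQ₁), Q≈999.9) = €6,805,254.33
TC(tier 2, Q≈5,170.0) = €6,789,479.71
Minimum at tier 2: €6,789,479.71

€6,789,479.71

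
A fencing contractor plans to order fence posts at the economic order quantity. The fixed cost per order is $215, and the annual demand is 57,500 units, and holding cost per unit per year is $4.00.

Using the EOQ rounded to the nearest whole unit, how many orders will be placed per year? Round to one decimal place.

Q* = √(2·D·S / H) = √(2·57,500·215 / 4) = √6,181,250.0 ≈ 2,486.21 → Q = 2,486
Orders per year = D/Q = 57,500 / 2,486 = 23.130

23.1 orders per year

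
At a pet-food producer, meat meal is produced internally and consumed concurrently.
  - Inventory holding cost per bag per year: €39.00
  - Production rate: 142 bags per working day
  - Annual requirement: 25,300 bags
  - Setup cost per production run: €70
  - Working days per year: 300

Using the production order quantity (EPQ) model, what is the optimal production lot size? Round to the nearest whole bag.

473 bags

Daily demand d = 25,300/300 = 84.333; p = 142; 1 − d/p = 0.40610
EPQ = √(2DS / (H(1 − d/p)))
    = √(2 × 25,300 × 70 / (39 × 0.40610)) ≈ 472.90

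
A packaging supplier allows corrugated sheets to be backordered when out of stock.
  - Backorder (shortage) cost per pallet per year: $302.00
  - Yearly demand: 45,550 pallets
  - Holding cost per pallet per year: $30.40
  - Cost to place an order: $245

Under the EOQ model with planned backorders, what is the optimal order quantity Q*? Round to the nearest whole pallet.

899 pallets

Q* = √(2DS/H) · √((H + b)/b)
   = √(2 × 45,550 × 245 / 30.4) · √((30.4 + 302) / 302)
   = 856.851 × 1.0491 ≈ 898.94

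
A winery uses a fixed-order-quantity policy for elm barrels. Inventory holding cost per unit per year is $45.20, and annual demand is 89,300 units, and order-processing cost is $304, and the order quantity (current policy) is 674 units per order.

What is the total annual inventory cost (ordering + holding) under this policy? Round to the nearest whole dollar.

Orders/yr = 89,300/674 = 132.493; ordering cost = 132.493 × $304 = $40,277.74
Average inventory = 674/2 = 337; holding cost = 337 × $45.2 = $15,232.40
Total = $40,277.74 + $15,232.40 = $55,510.14

$55,510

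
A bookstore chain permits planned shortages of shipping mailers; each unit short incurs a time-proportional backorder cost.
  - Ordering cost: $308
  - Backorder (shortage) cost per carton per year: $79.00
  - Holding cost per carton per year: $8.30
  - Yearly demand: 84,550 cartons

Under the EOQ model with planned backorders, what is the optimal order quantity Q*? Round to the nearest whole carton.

2,633 cartons

Basic EOQ = √(2·84,550·308/8.3) = 2,505.002
Backorder adjustment √((H+b)/b) = √((8.3+79)/79) = 1.0512
Q* = 2,505.002 × 1.0512 ≈ 2,633.31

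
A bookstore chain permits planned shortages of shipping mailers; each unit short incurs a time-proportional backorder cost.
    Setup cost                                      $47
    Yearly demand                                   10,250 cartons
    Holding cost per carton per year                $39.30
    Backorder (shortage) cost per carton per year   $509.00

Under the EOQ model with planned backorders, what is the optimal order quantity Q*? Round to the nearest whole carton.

Basic EOQ = √(2·10,250·47/39.3) = 156.578
Backorder adjustment √((H+b)/b) = √((39.3+509)/509) = 1.0379
Q* = 156.578 × 1.0379 ≈ 162.51

163 cartons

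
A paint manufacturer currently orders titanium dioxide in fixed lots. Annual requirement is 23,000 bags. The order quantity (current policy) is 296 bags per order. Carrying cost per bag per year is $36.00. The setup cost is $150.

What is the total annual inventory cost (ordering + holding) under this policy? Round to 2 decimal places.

$16,983.41

Ordering: D/Q × S = 23,000/296 × $150 = $11,655.41
Holding:  Q/2 × H = 296/2 × $36 = $5,328.00
Total = $11,655.41 + $5,328.00 = $16,983.41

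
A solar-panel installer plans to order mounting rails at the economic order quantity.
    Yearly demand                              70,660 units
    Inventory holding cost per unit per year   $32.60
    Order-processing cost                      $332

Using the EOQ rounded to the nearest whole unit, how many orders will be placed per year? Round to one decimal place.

58.9 orders per year

2DS/H = 2·70,660·332/32.6 = 1,439,209.82
EOQ = √1,439,209.82 ≈ 1,199.67 → Q = 1,200
Orders per year = D/Q = 70,660 / 1,200 = 58.883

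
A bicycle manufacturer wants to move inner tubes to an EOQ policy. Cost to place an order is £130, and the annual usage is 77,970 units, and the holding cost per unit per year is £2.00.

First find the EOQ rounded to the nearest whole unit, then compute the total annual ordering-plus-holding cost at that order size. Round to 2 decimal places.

Optimal lot size Q* = (2 × 77,970 × £130 / £2)^½ ≈ 3,183.72 → Q = 3,184 units
Annual ordering cost = (D/Q)·S = (77,970/3,184) × 130 = £3,183.45
Annual holding cost  = (Q/2)·H = (3,184/2) × 2 = £3,184.00
Total = £3,183.45 + £3,184.00 = £6,367.45

£6,367.45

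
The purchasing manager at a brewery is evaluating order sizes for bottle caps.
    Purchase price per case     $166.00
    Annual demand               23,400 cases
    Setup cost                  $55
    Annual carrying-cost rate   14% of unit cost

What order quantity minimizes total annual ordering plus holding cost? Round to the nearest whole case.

333 cases

H = i·C = 0.14 × $166 = $23.2400 per case-year
Optimal lot size Q* = (2 × 23,400 × $55 / $23.24)^½ ≈ 332.80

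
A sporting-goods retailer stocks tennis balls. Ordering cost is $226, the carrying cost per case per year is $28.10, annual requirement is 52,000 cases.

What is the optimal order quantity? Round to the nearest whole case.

915 cases

Optimal lot size Q* = (2 × 52,000 × $226 / $28.1)^½ ≈ 914.57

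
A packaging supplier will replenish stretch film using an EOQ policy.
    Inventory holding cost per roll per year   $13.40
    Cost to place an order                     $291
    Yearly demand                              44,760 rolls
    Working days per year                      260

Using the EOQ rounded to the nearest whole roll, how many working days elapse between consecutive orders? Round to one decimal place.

Optimal lot size Q* = (2 × 44,760 × $291 / $13.4)^½ ≈ 1,394.29 → Q = 1,394 rolls
Cycle time = (working days × Q)/D = (260 × 1,394) / 44,760 = 8.097 days

8.1 days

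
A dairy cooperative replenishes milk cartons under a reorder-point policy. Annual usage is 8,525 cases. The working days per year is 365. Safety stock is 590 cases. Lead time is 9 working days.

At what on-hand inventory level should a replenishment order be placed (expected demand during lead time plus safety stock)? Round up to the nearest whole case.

Daily demand d = 8,525 / 365 = 23.356 cases/day
Demand during lead time = 23.356 × 9 = 210.21
Reorder point = 210.21 + 590 = 800.21 → round up

801 cases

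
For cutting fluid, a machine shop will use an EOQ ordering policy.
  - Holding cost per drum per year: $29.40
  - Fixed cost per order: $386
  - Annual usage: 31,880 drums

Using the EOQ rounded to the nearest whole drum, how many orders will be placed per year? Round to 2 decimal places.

34.84 orders per year

Optimal lot size Q* = (2 × 31,880 × $386 / $29.4)^½ ≈ 914.94 → Q = 915
Orders per year = D/Q = 31,880 / 915 = 34.842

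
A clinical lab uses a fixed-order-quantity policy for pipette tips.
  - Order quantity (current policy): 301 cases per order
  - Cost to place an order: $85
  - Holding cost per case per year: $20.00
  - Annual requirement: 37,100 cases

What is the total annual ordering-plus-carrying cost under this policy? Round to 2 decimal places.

Annual ordering cost = (D/Q)·S = (37,100/301) × 85 = $10,476.74
Annual holding cost  = (Q/2)·H = (301/2) × 20 = $3,010.00
Total = $10,476.74 + $3,010.00 = $13,486.74

$13,486.74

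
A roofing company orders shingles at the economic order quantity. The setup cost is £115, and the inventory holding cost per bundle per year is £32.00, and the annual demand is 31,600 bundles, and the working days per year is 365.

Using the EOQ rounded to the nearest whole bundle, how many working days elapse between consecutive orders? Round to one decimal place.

5.5 days

Q* = √(2·D·S / H) = √(2·31,600·115 / 32) = √227,125.0 ≈ 476.58 → Q = 477 bundles
Days between orders = 365 / (D/Q) = 365 / 66.247 ≈ 5.510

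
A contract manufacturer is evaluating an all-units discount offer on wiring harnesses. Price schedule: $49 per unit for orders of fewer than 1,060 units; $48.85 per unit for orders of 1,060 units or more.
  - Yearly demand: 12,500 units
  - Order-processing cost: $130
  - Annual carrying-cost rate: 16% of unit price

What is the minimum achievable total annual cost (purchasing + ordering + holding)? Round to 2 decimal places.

$616,300.50

H₁ = 16%×$49 = $7.8400;  H₂ = 16%×$48.85 = $7.8160
EOQ₁ = √(2×12,500×130/7.8400) = 643.85  (< 1,060, feasible at tier 1)
EOQ₂ = √(2×12,500×130/7.8160) = 644.84  (< 1,060 → use Q = 1,060 at tier-2 price)
TC(tier 1 (EOQ₁), Q≈643.8) = $617,547.77
TC(tier 2, Q≈1,060.0) = $616,300.50
Minimum at tier 2: $616,300.50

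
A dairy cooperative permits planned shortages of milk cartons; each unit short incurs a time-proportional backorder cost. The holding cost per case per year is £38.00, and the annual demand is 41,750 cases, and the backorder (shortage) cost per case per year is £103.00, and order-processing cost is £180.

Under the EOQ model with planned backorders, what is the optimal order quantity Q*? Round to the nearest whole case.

Basic EOQ = √(2·41,750·180/38) = 628.909
Backorder adjustment √((H+b)/b) = √((38+103)/103) = 1.1700
Q* = 628.909 × 1.1700 ≈ 735.83

736 cases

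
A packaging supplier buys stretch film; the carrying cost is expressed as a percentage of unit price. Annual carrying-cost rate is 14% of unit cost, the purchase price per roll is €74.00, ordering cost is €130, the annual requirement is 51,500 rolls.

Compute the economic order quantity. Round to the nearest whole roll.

1,137 rolls

H = i·C = 0.14 × €74 = €10.3600 per roll-year
Optimal lot size Q* = (2 × 51,500 × €130 / €10.36)^½ ≈ 1,136.87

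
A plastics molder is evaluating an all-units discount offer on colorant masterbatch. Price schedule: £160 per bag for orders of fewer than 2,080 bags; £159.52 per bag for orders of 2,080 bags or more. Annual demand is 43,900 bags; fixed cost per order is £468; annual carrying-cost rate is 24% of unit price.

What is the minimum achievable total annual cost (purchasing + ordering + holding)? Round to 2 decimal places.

H₁ = 24%×£160 = £38.4000;  H₂ = 24%×£159.52 = £38.2848
EOQ₁ = √(2×43,900×468/38.4000) = 1,034.44  (< 2,080, feasible at tier 1)
EOQ₂ = √(2×43,900×468/38.2848) = 1,035.99  (< 2,080 → use Q = 2,080 at tier-2 price)
TC(tier 1 (EOQ₁), Q≈1,034.4) = £7,063,722.43
TC(tier 2, Q≈2,080.0) = £7,052,621.69
Minimum at tier 2: £7,052,621.69

£7,052,621.69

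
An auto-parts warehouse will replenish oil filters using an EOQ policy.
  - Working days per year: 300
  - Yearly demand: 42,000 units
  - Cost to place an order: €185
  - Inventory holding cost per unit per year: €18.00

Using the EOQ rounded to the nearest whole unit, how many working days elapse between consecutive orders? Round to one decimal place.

2DS/H = 2·42,000·185/18 = 863,333.33
EOQ = √863,333.33 ≈ 929.16 → Q = 929 units
Days between orders = 300 / (D/Q) = 300 / 45.210 ≈ 6.636

6.6 days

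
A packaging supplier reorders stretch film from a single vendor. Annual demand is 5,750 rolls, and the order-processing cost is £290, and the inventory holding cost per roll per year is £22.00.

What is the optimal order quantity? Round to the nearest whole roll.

389 rolls

Optimal lot size Q* = (2 × 5,750 × £290 / £22)^½ ≈ 389.35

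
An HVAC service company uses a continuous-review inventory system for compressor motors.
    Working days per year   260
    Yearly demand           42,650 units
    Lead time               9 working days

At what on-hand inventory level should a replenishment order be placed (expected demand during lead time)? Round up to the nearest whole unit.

Daily demand d = 42,650 / 260 = 164.038 units/day
Demand during lead time = 164.038 × 9 = 1,476.35
Reorder point = 1,476.35 → round up

1,477 units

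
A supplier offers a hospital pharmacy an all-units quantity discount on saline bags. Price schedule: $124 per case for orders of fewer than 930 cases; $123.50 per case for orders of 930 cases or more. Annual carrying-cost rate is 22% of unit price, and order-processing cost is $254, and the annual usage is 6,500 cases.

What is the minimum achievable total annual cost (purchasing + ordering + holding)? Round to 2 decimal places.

$815,490.97

H₁ = 22%×$124 = $27.2800;  H₂ = 22%×$123.50 = $27.1700
EOQ₁ = √(2×6,500×254/27.2800) = 347.91  (< 930, feasible at tier 1)
EOQ₂ = √(2×6,500×254/27.1700) = 348.61  (< 930 → use Q = 930 at tier-2 price)
TC(tier 1 (EOQ₁), Q≈347.9) = $815,490.97
TC(tier 2, Q≈930.0) = $817,159.32
Minimum at tier 1 (EOQ₁): $815,490.97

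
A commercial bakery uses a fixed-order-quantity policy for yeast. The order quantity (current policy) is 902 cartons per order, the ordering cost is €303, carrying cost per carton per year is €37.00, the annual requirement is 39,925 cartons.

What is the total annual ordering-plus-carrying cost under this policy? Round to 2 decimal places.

Annual ordering cost = (D/Q)·S = (39,925/902) × 303 = €13,411.61
Annual holding cost  = (Q/2)·H = (902/2) × 37 = €16,687.00
Total = €13,411.61 + €16,687.00 = €30,098.61

€30,098.61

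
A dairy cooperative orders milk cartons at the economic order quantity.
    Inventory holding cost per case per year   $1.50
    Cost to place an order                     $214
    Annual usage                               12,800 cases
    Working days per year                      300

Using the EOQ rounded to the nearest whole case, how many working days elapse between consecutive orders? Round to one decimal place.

44.8 days

Optimal lot size Q* = (2 × 12,800 × $214 / $1.5)^½ ≈ 1,911.09 → Q = 1,911 cases
Cycle time = (working days × Q)/D = (300 × 1,911) / 12,800 = 44.789 days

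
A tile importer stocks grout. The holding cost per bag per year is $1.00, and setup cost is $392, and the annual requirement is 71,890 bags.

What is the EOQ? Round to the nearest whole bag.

Optimal lot size Q* = (2 × 71,890 × $392 / $1)^½ ≈ 7,507.45

7,507 bags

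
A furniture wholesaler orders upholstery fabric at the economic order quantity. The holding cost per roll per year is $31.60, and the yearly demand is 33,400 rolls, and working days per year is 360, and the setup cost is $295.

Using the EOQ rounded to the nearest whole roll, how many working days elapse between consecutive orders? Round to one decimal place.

Q* = √(2·D·S / H) = √(2·33,400·295 / 31.6) = √623,607.6 ≈ 789.69 → Q = 790 rolls
Days between orders = 360 / (D/Q) = 360 / 42.278 ≈ 8.515

8.5 days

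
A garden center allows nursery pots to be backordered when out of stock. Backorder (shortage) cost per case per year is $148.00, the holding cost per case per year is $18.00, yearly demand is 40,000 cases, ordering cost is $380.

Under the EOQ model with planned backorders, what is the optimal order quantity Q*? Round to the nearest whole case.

1,376 cases

Q* = √(2DS/H) · √((H + b)/b)
   = √(2 × 40,000 × 380 / 18) · √((18 + 148) / 148)
   = 1,299.573 × 1.0591 ≈ 1,376.33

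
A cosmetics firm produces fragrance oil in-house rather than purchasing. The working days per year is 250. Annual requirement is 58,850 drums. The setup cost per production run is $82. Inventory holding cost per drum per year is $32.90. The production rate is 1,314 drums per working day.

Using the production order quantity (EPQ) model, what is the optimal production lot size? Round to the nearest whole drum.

d = 58,850/250 = 235.4000 drums/day;  effective holding cost H(1 − d/p) = 32.9·(1 − 235.4000/1314) = 27.00604
Q* = √(2DS / H_eff) = √(2·58,850·82 / 27.00604) ≈ 597.81

598 drums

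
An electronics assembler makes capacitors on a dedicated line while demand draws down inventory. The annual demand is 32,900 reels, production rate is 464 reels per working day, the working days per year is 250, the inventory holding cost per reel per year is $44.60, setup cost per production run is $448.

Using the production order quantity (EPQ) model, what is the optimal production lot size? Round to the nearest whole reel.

Daily demand d = 32,900/250 = 131.600; p = 464; 1 − d/p = 0.71638
EPQ = √(2DS / (H(1 − d/p)))
    = √(2 × 32,900 × 448 / (44.6 × 0.71638)) ≈ 960.53

961 reels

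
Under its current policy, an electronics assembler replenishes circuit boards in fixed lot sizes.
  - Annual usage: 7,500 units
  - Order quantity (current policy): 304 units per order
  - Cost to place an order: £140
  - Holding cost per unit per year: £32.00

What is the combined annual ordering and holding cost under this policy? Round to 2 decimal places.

Orders/yr = 7,500/304 = 24.671; ordering cost = 24.671 × £140 = £3,453.95
Average inventory = 304/2 = 152; holding cost = 152 × £32 = £4,864.00
Total = £3,453.95 + £4,864.00 = £8,317.95

£8,317.95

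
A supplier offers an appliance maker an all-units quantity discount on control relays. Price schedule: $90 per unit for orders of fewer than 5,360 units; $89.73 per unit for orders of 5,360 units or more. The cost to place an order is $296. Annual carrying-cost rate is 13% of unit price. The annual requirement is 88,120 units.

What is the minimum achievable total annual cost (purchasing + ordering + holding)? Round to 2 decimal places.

H₁ = 13%×$90 = $11.7000;  H₂ = 13%×$89.73 = $11.6649
EOQ₁ = √(2×88,120×296/11.7000) = 2,111.57  (< 5,360, feasible at tier 1)
EOQ₂ = √(2×88,120×296/11.6649) = 2,114.74  (< 5,360 → use Q = 5,360 at tier-2 price)
TC(tier 1 (EOQ₁), Q≈2,111.6) = $7,955,505.35
TC(tier 2, Q≈5,360.0) = $7,943,135.86
Minimum at tier 2: $7,943,135.86

$7,943,135.86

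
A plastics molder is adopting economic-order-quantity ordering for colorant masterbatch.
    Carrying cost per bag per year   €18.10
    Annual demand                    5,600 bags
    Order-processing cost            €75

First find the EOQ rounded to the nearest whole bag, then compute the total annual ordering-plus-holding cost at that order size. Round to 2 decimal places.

Q* = √(2·D·S / H) = √(2·5,600·75 / 18.1) = √46,408.8 ≈ 215.43 → Q = 215 bags
Ordering: D/Q × S = 5,600/215 × €75 = €1,953.49
Holding:  Q/2 × H = 215/2 × €18.1 = €1,945.75
Total = €1,953.49 + €1,945.75 = €3,899.24

€3,899.24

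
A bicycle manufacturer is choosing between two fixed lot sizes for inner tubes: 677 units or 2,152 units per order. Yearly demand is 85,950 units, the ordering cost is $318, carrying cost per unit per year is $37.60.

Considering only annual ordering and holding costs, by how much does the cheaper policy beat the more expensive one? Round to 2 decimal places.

For each Q, cost = (D/Q)·S + (Q/2)·H.
TC(677) = (85,950/677)×318 + (677/2)×37.6 = $53,099.98
TC(2,152) = (85,950/2,152)×318 + (2,152/2)×37.6 = $53,158.39
Cheaper: Q = 677.  Difference = $58.41

$58.41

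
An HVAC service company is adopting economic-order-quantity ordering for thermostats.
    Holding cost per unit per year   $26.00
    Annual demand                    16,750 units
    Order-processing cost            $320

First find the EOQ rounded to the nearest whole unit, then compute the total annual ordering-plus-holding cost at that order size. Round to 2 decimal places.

Q* = √(2·D·S / H) = √(2·16,750·320 / 26) = √412,307.7 ≈ 642.11 → Q = 642 units
Ordering: D/Q × S = 16,750/642 × $320 = $8,348.91
Holding:  Q/2 × H = 642/2 × $26 = $8,346.00
Total = $8,348.91 + $8,346.00 = $16,694.91

$16,694.91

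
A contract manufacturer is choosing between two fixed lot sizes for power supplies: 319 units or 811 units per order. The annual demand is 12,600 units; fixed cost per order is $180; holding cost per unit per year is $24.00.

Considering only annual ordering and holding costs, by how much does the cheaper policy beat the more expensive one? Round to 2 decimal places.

$1,590.83

TC(Q) = (D/Q)S + (Q/2)H
TC(319) = (12,600/319)×180 + (319/2)×24 = $10,937.72
TC(811) = (12,600/811)×180 + (811/2)×24 = $12,528.55
|ΔTC| = |$10,937.72 − $12,528.55| = $1,590.83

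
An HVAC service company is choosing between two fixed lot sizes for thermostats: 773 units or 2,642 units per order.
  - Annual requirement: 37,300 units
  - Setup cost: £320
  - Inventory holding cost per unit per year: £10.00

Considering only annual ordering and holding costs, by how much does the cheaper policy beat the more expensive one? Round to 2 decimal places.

£1,578.35

TC(Q) = (D/Q)S + (Q/2)H
TC(773) = (37,300/773)×320 + (773/2)×10 = £19,306.14
TC(2,642) = (37,300/2,642)×320 + (2,642/2)×10 = £17,727.79
Cheaper: Q = 2,642.  Difference = £1,578.35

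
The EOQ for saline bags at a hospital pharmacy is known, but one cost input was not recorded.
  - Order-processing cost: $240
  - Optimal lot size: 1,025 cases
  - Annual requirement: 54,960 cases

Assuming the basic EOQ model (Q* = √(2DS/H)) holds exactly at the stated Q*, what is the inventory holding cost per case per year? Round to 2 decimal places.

EOQ relation: Q² = 2DS/H, so rearrange for the unknown.
H = 2DS / Q² = 2 × 54,960 × 240 / 1,025² = 25.1096

$25.11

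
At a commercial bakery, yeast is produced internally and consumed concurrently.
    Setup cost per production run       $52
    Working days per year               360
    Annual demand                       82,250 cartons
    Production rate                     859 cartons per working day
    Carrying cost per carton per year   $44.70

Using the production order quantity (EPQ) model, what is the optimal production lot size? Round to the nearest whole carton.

511 cartons

Daily demand d = 82,250/360 = 228.472; p = 859; 1 − d/p = 0.73403
EPQ = √(2DS / (H(1 − d/p)))
    = √(2 × 82,250 × 52 / (44.7 × 0.73403)) ≈ 510.59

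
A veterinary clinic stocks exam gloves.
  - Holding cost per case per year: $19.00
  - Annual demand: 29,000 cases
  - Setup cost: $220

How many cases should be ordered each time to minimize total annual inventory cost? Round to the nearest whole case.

819 cases

Q* = √(2·D·S / H) = √(2·29,000·220 / 19) = √671,578.9 ≈ 819.50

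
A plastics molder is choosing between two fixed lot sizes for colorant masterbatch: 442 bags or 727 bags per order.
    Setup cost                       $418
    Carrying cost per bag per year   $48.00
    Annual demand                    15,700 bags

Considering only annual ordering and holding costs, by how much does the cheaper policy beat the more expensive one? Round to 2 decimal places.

$1,019.45

Annual cost at Q: ordering D·S/Q plus holding Q·H/2.
TC(442) = (15,700/442)×418 + (442/2)×48 = $25,455.51
TC(727) = (15,700/727)×418 + (727/2)×48 = $26,474.96
Lots of 442 are cheaper by $1,019.45.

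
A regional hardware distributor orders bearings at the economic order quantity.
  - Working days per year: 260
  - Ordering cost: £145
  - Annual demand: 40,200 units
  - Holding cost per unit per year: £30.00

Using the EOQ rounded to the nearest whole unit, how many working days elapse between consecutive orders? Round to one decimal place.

2DS/H = 2·40,200·145/30 = 388,600.00
EOQ = √388,600.00 ≈ 623.38 → Q = 623 units
Days between orders = 260 / (D/Q) = 260 / 64.526 ≈ 4.029

4.0 days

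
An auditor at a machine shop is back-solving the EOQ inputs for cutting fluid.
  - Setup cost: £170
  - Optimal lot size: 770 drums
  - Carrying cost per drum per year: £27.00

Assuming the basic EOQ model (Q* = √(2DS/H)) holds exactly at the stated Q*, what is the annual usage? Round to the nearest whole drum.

Since Q* = (2DS/H)^½, squaring gives Q*²·H = 2DS.
D = Q²H / (2S) = 770² × 27 / (2 × 170) = 47,083.24

47,083 drums per year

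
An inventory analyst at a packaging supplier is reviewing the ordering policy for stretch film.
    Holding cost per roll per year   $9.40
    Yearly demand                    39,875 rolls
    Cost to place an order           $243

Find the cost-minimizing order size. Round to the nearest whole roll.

1,436 rolls

Optimal lot size Q* = (2 × 39,875 × $243 / $9.4)^½ ≈ 1,435.84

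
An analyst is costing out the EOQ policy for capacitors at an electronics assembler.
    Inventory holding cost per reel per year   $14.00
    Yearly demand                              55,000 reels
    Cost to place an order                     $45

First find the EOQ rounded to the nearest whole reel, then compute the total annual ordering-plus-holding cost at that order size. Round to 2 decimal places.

$8,324.66

Q* = √(2·D·S / H) = √(2·55,000·45 / 14) = √353,571.4 ≈ 594.62 → Q = 595 reels
Ordering: D/Q × S = 55,000/595 × $45 = $4,159.66
Holding:  Q/2 × H = 595/2 × $14 = $4,165.00
Total = $4,159.66 + $4,165.00 = $8,324.66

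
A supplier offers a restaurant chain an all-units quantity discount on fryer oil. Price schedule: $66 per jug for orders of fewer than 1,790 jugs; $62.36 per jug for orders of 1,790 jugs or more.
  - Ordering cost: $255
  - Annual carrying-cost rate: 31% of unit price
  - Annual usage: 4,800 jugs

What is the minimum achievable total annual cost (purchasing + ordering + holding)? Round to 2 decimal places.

$317,313.58

H₁ = 31%×$66 = $20.4600;  H₂ = 31%×$62.36 = $19.3316
EOQ₁ = √(2×4,800×255/20.4600) = 345.90  (< 1,790, feasible at tier 1)
EOQ₂ = √(2×4,800×255/19.3316) = 355.85  (< 1,790 → use Q = 1,790 at tier-2 price)
TC(tier 1 (EOQ₁), Q≈345.9) = $323,877.15
TC(tier 2, Q≈1,790.0) = $317,313.58
Minimum at tier 2: $317,313.58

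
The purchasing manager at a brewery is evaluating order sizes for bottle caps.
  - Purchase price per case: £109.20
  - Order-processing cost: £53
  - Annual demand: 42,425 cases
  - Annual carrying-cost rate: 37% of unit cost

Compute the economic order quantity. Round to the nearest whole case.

334 cases

H = i·C = 0.37 × £109.2 = £40.4040 per case-year
2DS/H = 2·42,425·53/40.404 = 111,302.10
EOQ = √111,302.10 ≈ 333.62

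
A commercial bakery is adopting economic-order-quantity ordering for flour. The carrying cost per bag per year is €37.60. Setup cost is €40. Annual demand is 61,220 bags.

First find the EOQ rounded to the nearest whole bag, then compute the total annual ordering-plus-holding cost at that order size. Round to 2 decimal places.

€13,570.18

2DS/H = 2·61,220·40/37.6 = 130,255.32
EOQ = √130,255.32 ≈ 360.91 → Q = 361 bags
Ordering: D/Q × S = 61,220/361 × €40 = €6,783.38
Holding:  Q/2 × H = 361/2 × €37.6 = €6,786.80
Total = €6,783.38 + €6,786.80 = €13,570.18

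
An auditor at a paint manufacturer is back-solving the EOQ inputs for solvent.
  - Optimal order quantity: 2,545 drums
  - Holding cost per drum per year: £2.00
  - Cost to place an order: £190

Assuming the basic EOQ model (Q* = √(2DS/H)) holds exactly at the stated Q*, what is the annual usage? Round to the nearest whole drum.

EOQ relation: Q² = 2DS/H, so rearrange for the unknown.
D = Q²H / (2S) = 2,545² × 2 / (2 × 190) = 34,089.61

34,090 drums per year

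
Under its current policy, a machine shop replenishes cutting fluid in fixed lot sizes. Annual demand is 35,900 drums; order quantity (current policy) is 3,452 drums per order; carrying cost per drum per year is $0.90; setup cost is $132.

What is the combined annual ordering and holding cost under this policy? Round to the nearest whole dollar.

$2,926

Annual ordering cost = (D/Q)·S = (35,900/3,452) × 132 = $1,372.77
Annual holding cost  = (Q/2)·H = (3,452/2) × 0.9 = $1,553.40
Total = $1,372.77 + $1,553.40 = $2,926.17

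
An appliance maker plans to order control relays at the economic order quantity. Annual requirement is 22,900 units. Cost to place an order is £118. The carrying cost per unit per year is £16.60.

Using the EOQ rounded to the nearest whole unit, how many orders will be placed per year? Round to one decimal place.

40.1 orders per year

Q* = √(2·D·S / H) = √(2·22,900·118 / 16.6) = √325,566.3 ≈ 570.58 → Q = 571
N = D/Q = 22,900/571 ≈ 40.105 orders/yr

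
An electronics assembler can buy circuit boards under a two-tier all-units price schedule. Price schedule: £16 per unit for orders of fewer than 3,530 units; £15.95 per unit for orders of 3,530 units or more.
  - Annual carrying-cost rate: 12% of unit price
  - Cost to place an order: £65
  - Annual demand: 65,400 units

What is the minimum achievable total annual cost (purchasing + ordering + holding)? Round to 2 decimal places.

£1,047,712.46

H₁ = 12%×£16 = £1.9200;  H₂ = 12%×£15.95 = £1.9140
EOQ₁ = √(2×65,400×65/1.9200) = 2,104.31  (< 3,530, feasible at tier 1)
EOQ₂ = √(2×65,400×65/1.9140) = 2,107.61  (< 3,530 → use Q = 3,530 at tier-2 price)
TC(tier 1 (EOQ₁), Q≈2,104.3) = £1,050,440.28
TC(tier 2, Q≈3,530.0) = £1,047,712.46
Minimum at tier 2: £1,047,712.46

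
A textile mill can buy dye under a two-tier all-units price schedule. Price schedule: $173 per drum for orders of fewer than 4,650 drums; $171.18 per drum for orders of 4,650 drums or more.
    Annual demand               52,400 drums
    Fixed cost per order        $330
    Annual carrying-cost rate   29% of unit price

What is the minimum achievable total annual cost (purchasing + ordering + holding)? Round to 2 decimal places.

$9,088,968.82

H₁ = 29%×$173 = $50.1700;  H₂ = 29%×$171.18 = $49.6422
EOQ₁ = √(2×52,400×330/50.1700) = 830.26  (< 4,650, feasible at tier 1)
EOQ₂ = √(2×52,400×330/49.6422) = 834.66  (< 4,650 → use Q = 4,650 at tier-2 price)
TC(tier 1 (EOQ₁), Q≈830.3) = $9,106,854.28
TC(tier 2, Q≈4,650.0) = $9,088,968.82
Minimum at tier 2: $9,088,968.82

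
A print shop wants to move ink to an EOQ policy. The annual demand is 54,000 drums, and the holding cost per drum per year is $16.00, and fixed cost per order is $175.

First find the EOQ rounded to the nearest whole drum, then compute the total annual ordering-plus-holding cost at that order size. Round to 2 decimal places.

$17,389.65

2DS/H = 2·54,000·175/16 = 1,181,250.00
EOQ = √1,181,250.00 ≈ 1,086.85 → Q = 1,087 drums
Ordering: D/Q × S = 54,000/1,087 × $175 = $8,693.65
Holding:  Q/2 × H = 1,087/2 × $16 = $8,696.00
Total = $8,693.65 + $8,696.00 = $17,389.65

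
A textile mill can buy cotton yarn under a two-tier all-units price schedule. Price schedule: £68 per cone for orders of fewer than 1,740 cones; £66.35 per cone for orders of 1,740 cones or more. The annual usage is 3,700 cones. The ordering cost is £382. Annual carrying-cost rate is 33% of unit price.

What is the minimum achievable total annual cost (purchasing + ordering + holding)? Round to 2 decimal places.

H₁ = 33%×£68 = £22.4400;  H₂ = 33%×£66.35 = £21.8955
EOQ₁ = √(2×3,700×382/22.4400) = 354.92  (< 1,740, feasible at tier 1)
EOQ₂ = √(2×3,700×382/21.8955) = 359.31  (< 1,740 → use Q = 1,740 at tier-2 price)
TC(tier 1 (EOQ₁), Q≈354.9) = £259,564.51
TC(tier 2, Q≈1,740.0) = £265,356.38
Minimum at tier 1 (EOQ₁): £259,564.51

£259,564.51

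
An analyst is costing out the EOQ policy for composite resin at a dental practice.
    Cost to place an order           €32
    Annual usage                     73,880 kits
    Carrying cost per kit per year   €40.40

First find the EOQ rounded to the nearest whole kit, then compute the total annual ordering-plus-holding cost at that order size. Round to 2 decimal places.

Optimal lot size Q* = (2 × 73,880 × €32 / €40.4)^½ ≈ 342.11 → Q = 342 kits
Orders/yr = 73,880/342 = 216.023; ordering cost = 216.023 × €32 = €6,912.75
Average inventory = 342/2 = 171; holding cost = 171 × €40.4 = €6,908.40
Total = €6,912.75 + €6,908.40 = €13,821.15

€13,821.15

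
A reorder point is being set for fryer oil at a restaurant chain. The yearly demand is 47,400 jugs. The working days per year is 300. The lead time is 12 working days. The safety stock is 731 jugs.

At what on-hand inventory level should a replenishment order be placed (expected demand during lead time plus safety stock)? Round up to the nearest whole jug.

Daily demand d = 47,400 / 300 = 158.000 jugs/day
Demand during lead time = 158.000 × 12 = 1,896.00
Reorder point = 1,896.00 + 731 = 2,627.00 → round up

2,627 jugs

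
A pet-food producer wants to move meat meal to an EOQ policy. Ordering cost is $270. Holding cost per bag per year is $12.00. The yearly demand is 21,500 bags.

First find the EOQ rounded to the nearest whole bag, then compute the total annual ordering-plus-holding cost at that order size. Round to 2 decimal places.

Optimal lot size Q* = (2 × 21,500 × $270 / $12)^½ ≈ 983.62 → Q = 984 bags
Orders/yr = 21,500/984 = 21.850; ordering cost = 21.850 × $270 = $5,899.39
Average inventory = 984/2 = 492; holding cost = 492 × $12 = $5,904.00
Total = $5,899.39 + $5,904.00 = $11,803.39

$11,803.39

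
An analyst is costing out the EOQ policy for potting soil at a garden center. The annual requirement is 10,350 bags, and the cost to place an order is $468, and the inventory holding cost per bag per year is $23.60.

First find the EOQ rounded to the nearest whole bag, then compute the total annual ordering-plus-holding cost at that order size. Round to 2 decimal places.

EOQ = √(2DS/H) = √(2 × 10,350 × 468 / 23.6)
    = √(410,491.53) ≈ 640.70 → Q = 641 bags
Ordering: D/Q × S = 10,350/641 × $468 = $7,556.63
Holding:  Q/2 × H = 641/2 × $23.6 = $7,563.80
Total = $7,556.63 + $7,563.80 = $15,120.43

$15,120.43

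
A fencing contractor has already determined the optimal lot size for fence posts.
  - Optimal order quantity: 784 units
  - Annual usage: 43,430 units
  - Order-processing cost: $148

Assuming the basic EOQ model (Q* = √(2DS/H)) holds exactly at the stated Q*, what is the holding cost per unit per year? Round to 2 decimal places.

$20.91

Since Q* = (2DS/H)^½, squaring gives Q*²·H = 2DS.
H = 2DS / Q² = 2 × 43,430 × 148 / 784² = 20.9146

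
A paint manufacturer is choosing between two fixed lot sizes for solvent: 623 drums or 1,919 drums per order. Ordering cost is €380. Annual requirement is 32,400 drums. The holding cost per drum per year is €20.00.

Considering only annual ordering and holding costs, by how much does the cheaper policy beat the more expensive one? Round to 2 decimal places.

€386.60

TC(Q) = (D/Q)S + (Q/2)H
TC(623) = (32,400/623)×380 + (623/2)×20 = €25,992.44
TC(1,919) = (32,400/1,919)×380 + (1,919/2)×20 = €25,605.84
|ΔTC| = |€25,992.44 − €25,605.84| = €386.60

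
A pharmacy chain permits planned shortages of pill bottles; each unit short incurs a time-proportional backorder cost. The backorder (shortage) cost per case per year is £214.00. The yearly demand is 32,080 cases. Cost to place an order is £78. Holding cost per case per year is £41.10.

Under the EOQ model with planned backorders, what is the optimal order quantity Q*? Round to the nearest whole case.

381 cases

Basic EOQ = √(2·32,080·78/41.1) = 348.946
Backorder adjustment √((H+b)/b) = √((41.1+214)/214) = 1.0918
Q* = 348.946 × 1.0918 ≈ 380.98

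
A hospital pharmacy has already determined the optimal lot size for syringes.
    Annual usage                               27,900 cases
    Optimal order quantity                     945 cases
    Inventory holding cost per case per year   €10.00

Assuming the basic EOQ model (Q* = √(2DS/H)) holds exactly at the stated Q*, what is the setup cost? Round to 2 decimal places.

From Q* = √(2DS/H) ⇒ Q*² = 2DS/H.
S = Q²H / (2D) = 945² × 10 / (2 × 27,900) = 160.0403

€160.04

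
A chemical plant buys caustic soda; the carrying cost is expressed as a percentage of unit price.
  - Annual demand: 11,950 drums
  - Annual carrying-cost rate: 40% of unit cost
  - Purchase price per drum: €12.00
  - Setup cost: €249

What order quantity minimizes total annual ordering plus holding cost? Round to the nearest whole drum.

H = i·C = 0.4 × €12 = €4.8000 per drum-year
Optimal lot size Q* = (2 × 11,950 × €249 / €4.8)^½ ≈ 1,113.47

1,113 drums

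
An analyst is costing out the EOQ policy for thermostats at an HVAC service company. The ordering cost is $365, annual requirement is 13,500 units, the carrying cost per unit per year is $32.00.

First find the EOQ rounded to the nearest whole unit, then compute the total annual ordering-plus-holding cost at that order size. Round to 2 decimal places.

Q* = √(2·D·S / H) = √(2·13,500·365 / 32) = √307,968.8 ≈ 554.95 → Q = 555 units
Ordering: D/Q × S = 13,500/555 × $365 = $8,878.38
Holding:  Q/2 × H = 555/2 × $32 = $8,880.00
Total = $8,878.38 + $8,880.00 = $17,758.38

$17,758.38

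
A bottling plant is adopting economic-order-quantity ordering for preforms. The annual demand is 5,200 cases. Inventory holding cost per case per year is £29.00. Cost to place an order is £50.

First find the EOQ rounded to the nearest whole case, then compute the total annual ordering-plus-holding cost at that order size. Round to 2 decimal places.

EOQ = √(2DS/H) = √(2 × 5,200 × 50 / 29)
    = √(17,931.03) ≈ 133.91 → Q = 134 cases
Annual ordering cost = (D/Q)·S = (5,200/134) × 50 = £1,940.30
Annual holding cost  = (Q/2)·H = (134/2) × 29 = £1,943.00
Total = £1,940.30 + £1,943.00 = £3,883.30

£3,883.30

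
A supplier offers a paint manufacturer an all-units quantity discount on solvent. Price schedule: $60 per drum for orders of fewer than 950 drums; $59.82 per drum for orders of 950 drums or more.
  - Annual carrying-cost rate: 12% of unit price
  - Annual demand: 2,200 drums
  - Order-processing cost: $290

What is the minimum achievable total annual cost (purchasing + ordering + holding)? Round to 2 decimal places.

H₁ = 12%×$60 = $7.2000;  H₂ = 12%×$59.82 = $7.1784
EOQ₁ = √(2×2,200×290/7.2000) = 420.98  (< 950, feasible at tier 1)
EOQ₂ = √(2×2,200×290/7.1784) = 421.61  (< 950 → use Q = 950 at tier-2 price)
TC(tier 1 (EOQ₁), Q≈421.0) = $135,031.04
TC(tier 2, Q≈950.0) = $135,685.32
Minimum at tier 1 (EOQ₁): $135,031.04

$135,031.04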